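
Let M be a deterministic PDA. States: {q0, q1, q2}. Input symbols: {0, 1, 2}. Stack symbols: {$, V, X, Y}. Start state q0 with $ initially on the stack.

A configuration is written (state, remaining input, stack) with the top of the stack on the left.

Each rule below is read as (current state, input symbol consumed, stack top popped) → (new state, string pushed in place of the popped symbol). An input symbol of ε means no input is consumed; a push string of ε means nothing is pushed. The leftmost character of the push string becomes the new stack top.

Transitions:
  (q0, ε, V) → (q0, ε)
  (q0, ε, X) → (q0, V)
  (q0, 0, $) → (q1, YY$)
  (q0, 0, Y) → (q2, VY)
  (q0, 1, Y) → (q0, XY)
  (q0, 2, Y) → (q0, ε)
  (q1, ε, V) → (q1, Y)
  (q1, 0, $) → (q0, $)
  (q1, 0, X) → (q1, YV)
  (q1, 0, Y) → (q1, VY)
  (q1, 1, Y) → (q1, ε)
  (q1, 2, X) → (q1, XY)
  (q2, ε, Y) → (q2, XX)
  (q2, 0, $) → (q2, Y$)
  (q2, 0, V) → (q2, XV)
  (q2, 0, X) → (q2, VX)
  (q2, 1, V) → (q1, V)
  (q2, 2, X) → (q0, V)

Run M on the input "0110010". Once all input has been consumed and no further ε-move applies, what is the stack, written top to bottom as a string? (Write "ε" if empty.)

YY$

(q0, 0110010, $)
  read 0, top $: go to q1, push YY$ → (q1, 110010, YY$)
  read 1, top Y: go to q1, push ε → (q1, 10010, Y$)
  read 1, top Y: go to q1, push ε → (q1, 0010, $)
  read 0, top $: go to q0, push $ → (q0, 010, $)
  read 0, top $: go to q1, push YY$ → (q1, 10, YY$)
  read 1, top Y: go to q1, push ε → (q1, 0, Y$)
  read 0, top Y: go to q1, push VY → (q1, ε, VY$)
  ε-move, top V: go to q1, push Y → (q1, ε, YY$)
All input consumed in state q1 with stack YY$.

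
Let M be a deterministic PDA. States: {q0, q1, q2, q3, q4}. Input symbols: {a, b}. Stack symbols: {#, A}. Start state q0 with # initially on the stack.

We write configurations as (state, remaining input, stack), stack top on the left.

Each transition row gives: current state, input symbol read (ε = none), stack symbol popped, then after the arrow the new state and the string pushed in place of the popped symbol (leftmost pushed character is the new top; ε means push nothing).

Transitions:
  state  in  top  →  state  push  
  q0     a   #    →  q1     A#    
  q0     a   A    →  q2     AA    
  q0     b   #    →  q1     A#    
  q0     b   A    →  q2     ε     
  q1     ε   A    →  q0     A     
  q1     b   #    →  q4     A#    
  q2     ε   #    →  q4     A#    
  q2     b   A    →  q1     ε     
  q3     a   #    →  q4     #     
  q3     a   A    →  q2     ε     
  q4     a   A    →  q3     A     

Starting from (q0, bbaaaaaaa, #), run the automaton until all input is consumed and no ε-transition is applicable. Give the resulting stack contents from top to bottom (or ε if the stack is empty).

(q0, bbaaaaaaa, #)
  read b, top #: go to q1, push A# → (q1, baaaaaaa, A#)
  ε-move, top A: go to q0, push A → (q0, baaaaaaa, A#)
  read b, top A: go to q2, push ε → (q2, aaaaaaa, #)
  ε-move, top #: go to q4, push A# → (q4, aaaaaaa, A#)
  read a, top A: go to q3, push A → (q3, aaaaaa, A#)
  read a, top A: go to q2, push ε → (q2, aaaaa, #)
  ε-move, top #: go to q4, push A# → (q4, aaaaa, A#)
  read a, top A: go to q3, push A → (q3, aaaa, A#)
  read a, top A: go to q2, push ε → (q2, aaa, #)
  ε-move, top #: go to q4, push A# → (q4, aaa, A#)
  read a, top A: go to q3, push A → (q3, aa, A#)
  read a, top A: go to q2, push ε → (q2, a, #)
  ε-move, top #: go to q4, push A# → (q4, a, A#)
  read a, top A: go to q3, push A → (q3, ε, A#)
All input consumed in state q3 with stack A#.

A#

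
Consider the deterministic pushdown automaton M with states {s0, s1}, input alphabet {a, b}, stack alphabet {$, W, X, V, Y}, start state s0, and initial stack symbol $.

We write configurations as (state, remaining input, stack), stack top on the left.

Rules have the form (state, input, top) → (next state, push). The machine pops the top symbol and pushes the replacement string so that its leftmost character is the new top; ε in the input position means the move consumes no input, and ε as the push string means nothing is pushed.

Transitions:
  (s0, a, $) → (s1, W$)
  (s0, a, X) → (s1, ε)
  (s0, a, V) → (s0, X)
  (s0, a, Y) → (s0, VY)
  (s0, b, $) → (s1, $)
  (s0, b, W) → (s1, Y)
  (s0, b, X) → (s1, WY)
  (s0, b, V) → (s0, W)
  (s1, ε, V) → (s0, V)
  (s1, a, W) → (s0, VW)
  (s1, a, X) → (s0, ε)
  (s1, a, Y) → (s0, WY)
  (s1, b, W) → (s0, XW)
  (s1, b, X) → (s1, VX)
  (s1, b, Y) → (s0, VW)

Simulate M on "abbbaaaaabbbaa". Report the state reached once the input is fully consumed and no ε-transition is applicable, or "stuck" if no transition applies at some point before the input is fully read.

(s0, abbbaaaaabbbaa, $) ⊢ (s1, bbbaaaaabbbaa, W$) ⊢ (s0, bbaaaaabbbaa, XW$) ⊢ (s1, baaaaabbbaa, WYW$) ⊢ (s0, aaaaabbbaa, XWYW$) ⊢ (s1, aaaabbbaa, WYW$) ⊢ (s0, aaabbbaa, VWYW$) ⊢ (s0, aabbbaa, XWYW$) ⊢ (s1, abbbaa, WYW$) ⊢ (s0, bbbaa, VWYW$) ⊢ (s0, bbaa, WWYW$) ⊢ (s1, baa, YWYW$) ⊢ (s0, aa, VWWYW$) ⊢ (s0, a, XWWYW$) ⊢ (s1, ε, WWYW$)
All input consumed; M is in state s1.

s1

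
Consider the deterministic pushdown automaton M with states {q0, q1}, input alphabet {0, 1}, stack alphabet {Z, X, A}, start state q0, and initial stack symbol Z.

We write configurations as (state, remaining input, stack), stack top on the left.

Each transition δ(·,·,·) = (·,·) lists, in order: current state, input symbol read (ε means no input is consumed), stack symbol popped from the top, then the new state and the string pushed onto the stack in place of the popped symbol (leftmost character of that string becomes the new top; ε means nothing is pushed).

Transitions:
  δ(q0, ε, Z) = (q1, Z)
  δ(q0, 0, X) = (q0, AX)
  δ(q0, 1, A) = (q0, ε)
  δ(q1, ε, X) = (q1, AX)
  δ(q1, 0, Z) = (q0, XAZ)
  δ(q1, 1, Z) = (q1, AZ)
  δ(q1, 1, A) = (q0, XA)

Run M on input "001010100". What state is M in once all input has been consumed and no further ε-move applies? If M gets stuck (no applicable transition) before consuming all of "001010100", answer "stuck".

stuck

(q0, 001010100, Z) ⊢ (q1, 001010100, Z) ⊢ (q0, 01010100, XAZ) ⊢ (q0, 1010100, AXAZ) ⊢ (q0, 010100, XAZ) ⊢ (q0, 10100, AXAZ) ⊢ (q0, 0100, XAZ) ⊢ (q0, 100, AXAZ) ⊢ (q0, 00, XAZ) ⊢ (q0, 0, AXAZ)
No transition for (q0, 0, top A); M blocks with input 0 remaining.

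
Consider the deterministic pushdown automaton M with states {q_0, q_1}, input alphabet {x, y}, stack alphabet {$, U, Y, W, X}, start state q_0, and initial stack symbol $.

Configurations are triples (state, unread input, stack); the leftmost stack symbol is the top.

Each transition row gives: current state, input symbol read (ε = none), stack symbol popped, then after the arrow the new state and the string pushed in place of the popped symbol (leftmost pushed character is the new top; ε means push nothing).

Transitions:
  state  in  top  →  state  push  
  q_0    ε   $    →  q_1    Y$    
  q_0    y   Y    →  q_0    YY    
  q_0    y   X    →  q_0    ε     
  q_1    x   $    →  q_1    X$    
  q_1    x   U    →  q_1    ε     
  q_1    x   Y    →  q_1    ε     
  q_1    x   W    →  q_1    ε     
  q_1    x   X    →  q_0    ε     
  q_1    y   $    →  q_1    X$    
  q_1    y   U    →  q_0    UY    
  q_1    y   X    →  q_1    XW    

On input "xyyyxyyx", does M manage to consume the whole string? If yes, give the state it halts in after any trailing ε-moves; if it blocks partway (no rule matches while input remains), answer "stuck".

(q_0, xyyyxyyx, $)
  ε-move, top $: go to q_1, push Y$ → (q_1, xyyyxyyx, Y$)
  read x, top Y: go to q_1, push ε → (q_1, yyyxyyx, $)
  read y, top $: go to q_1, push X$ → (q_1, yyxyyx, X$)
  read y, top X: go to q_1, push XW → (q_1, yxyyx, XW$)
  read y, top X: go to q_1, push XW → (q_1, xyyx, XWW$)
  read x, top X: go to q_0, push ε → (q_0, yyx, WW$)
No transition for (q_0, y, top W); M blocks with input yyx remaining.

stuck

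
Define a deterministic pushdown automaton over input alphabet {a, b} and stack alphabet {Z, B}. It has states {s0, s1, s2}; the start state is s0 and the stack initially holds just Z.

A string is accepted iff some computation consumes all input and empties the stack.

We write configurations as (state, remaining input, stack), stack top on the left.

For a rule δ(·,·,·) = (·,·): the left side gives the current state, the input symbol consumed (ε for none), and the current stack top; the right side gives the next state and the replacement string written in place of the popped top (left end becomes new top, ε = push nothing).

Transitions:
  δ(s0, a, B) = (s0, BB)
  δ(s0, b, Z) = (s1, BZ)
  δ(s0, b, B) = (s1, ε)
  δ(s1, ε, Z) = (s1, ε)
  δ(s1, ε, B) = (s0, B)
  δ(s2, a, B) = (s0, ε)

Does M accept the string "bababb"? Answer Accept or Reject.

(s0, bababb, Z) ⊢ (s1, ababb, BZ) ⊢ (s0, ababb, BZ) ⊢ (s0, babb, BBZ) ⊢ (s1, abb, BZ) ⊢ (s0, abb, BZ) ⊢ (s0, bb, BBZ) ⊢ (s1, b, BZ) ⊢ (s0, b, BZ) ⊢ (s1, ε, Z) ⊢ (s1, ε, ε)
All input consumed and the stack is empty.

Accept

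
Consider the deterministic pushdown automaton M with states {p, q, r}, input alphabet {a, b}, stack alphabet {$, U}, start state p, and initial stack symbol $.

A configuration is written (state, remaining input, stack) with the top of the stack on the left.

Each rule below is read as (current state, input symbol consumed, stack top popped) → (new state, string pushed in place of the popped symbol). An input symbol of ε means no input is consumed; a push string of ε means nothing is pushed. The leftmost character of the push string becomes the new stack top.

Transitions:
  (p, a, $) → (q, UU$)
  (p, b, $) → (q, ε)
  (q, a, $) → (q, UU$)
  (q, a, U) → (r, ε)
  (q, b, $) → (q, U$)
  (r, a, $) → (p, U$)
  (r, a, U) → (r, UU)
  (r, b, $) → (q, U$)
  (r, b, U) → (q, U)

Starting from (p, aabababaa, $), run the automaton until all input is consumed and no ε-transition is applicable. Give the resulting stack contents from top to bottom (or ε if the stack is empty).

U$

(p, aabababaa, $)
  read a, top $: go to q, push UU$ → (q, abababaa, UU$)
  read a, top U: go to r, push ε → (r, bababaa, U$)
  read b, top U: go to q, push U → (q, ababaa, U$)
  read a, top U: go to r, push ε → (r, babaa, $)
  read b, top $: go to q, push U$ → (q, abaa, U$)
  read a, top U: go to r, push ε → (r, baa, $)
  read b, top $: go to q, push U$ → (q, aa, U$)
  read a, top U: go to r, push ε → (r, a, $)
  read a, top $: go to p, push U$ → (p, ε, U$)
All input consumed in state p with stack U$.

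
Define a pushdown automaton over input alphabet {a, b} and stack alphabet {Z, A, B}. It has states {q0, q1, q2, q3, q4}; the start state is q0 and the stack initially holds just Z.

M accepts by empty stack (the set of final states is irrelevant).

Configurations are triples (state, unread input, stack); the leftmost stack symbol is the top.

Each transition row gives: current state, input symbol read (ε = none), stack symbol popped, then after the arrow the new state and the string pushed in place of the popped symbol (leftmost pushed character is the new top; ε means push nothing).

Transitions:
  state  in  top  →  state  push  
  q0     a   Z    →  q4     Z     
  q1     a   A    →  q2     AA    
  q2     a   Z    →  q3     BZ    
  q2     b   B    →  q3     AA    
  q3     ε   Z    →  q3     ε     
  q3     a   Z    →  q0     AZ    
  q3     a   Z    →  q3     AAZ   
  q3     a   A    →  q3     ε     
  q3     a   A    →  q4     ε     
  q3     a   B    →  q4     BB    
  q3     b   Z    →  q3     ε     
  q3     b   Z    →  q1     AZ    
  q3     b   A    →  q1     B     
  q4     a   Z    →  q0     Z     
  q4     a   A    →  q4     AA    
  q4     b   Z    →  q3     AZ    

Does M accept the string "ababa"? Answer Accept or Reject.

Accept

One accepting computation: (q0, ababa, Z) ⊢ (q4, baba, Z) ⊢ (q3, aba, AZ) ⊢ (q4, ba, Z) ⊢ (q3, a, AZ) ⊢ (q3, ε, Z) ⊢ (q3, ε, ε)
All input consumed and the stack is empty.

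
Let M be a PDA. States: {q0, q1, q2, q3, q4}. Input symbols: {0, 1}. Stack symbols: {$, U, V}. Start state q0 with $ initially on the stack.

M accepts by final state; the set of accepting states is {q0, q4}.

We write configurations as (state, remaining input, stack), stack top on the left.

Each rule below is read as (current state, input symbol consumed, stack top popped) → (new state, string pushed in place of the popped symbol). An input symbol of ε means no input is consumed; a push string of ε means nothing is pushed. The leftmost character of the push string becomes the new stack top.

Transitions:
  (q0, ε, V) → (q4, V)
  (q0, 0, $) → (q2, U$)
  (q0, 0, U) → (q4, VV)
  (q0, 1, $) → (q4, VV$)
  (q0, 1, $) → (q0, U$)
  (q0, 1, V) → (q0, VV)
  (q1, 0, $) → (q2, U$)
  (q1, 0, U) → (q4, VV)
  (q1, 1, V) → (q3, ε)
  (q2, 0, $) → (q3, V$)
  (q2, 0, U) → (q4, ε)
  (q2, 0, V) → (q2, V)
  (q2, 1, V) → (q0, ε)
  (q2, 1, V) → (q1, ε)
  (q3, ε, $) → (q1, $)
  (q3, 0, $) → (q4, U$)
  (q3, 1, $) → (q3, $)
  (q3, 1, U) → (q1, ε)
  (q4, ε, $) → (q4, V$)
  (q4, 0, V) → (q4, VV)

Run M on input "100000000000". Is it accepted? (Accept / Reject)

One accepting computation: (q0, 100000000000, $) ⊢ (q4, 00000000000, VV$) ⊢ (q4, 0000000000, VVV$) ⊢ (q4, 000000000, VVVV$) ⊢ (q4, 00000000, VVVVV$) ⊢ (q4, 0000000, VVVVVV$) ⊢ (q4, 000000, VVVVVVV$) ⊢ (q4, 00000, VVVVVVVV$) ⊢ (q4, 0000, VVVVVVVVV$) ⊢ (q4, 000, VVVVVVVVVV$) ⊢ (q4, 00, VVVVVVVVVVV$) ⊢ (q4, 0, VVVVVVVVVVVV$) ⊢ (q4, ε, VVVVVVVVVVVVV$)
All input consumed and state q4 ∈ F.

Accept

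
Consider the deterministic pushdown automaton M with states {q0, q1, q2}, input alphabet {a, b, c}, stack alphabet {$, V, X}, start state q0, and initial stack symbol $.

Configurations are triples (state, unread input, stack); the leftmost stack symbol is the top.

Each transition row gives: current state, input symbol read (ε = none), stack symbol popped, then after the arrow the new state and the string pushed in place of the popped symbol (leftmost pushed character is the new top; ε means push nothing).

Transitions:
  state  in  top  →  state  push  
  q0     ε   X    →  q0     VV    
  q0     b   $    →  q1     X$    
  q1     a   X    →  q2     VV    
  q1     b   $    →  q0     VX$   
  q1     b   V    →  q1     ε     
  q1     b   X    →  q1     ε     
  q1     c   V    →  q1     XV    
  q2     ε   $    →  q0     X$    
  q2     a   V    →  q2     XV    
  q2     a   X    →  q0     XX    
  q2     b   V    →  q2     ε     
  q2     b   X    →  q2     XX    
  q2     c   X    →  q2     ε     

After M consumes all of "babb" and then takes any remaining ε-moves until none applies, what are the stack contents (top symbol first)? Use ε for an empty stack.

VV$

(q0, babb, $) ⊢ (q1, abb, X$) ⊢ (q2, bb, VV$) ⊢ (q2, b, V$) ⊢ (q2, ε, $) ⊢ (q0, ε, X$) ⊢ (q0, ε, VV$)
All input consumed in state q0 with stack VV$.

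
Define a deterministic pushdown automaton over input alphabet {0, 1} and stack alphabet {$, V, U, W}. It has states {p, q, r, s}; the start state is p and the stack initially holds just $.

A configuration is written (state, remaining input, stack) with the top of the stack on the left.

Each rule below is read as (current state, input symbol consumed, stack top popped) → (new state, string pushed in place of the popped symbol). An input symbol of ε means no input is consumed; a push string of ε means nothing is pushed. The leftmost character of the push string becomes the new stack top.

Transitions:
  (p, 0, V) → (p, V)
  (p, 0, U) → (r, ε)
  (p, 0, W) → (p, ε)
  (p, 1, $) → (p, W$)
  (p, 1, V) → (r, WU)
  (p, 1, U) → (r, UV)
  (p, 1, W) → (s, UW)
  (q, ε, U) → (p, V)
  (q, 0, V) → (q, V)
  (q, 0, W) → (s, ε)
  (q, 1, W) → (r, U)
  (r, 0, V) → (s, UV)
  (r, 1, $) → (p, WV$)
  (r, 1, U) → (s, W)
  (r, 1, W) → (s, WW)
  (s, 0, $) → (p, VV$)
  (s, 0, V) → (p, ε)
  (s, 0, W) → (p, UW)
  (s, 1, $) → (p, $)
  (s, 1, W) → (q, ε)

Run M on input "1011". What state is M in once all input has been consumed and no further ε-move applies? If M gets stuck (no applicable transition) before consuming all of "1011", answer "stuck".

(p, 1011, $)
  read 1, top $: go to p, push W$ → (p, 011, W$)
  read 0, top W: go to p, push ε → (p, 11, $)
  read 1, top $: go to p, push W$ → (p, 1, W$)
  read 1, top W: go to s, push UW → (s, ε, UW$)
All input consumed; M is in state s.

s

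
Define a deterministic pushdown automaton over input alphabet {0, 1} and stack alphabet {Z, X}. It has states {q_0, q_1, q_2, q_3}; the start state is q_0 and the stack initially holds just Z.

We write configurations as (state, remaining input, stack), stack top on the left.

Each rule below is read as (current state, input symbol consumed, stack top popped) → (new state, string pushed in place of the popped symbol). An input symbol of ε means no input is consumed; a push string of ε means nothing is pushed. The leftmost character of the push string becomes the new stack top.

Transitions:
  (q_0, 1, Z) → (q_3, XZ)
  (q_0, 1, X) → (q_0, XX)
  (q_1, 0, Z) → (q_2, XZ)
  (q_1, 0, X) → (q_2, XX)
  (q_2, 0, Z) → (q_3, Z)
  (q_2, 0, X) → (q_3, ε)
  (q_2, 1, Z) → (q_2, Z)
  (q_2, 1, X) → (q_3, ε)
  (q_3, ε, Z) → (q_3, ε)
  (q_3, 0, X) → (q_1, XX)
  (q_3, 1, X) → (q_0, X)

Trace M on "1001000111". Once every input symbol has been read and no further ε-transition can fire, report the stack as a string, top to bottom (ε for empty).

XXXXXZ

(q_0, 1001000111, Z)
  read 1, top Z: go to q_3, push XZ → (q_3, 001000111, XZ)
  read 0, top X: go to q_1, push XX → (q_1, 01000111, XXZ)
  read 0, top X: go to q_2, push XX → (q_2, 1000111, XXXZ)
  read 1, top X: go to q_3, push ε → (q_3, 000111, XXZ)
  read 0, top X: go to q_1, push XX → (q_1, 00111, XXXZ)
  read 0, top X: go to q_2, push XX → (q_2, 0111, XXXXZ)
  read 0, top X: go to q_3, push ε → (q_3, 111, XXXZ)
  read 1, top X: go to q_0, push X → (q_0, 11, XXXZ)
  read 1, top X: go to q_0, push XX → (q_0, 1, XXXXZ)
  read 1, top X: go to q_0, push XX → (q_0, ε, XXXXXZ)
All input consumed in state q_0 with stack XXXXXZ.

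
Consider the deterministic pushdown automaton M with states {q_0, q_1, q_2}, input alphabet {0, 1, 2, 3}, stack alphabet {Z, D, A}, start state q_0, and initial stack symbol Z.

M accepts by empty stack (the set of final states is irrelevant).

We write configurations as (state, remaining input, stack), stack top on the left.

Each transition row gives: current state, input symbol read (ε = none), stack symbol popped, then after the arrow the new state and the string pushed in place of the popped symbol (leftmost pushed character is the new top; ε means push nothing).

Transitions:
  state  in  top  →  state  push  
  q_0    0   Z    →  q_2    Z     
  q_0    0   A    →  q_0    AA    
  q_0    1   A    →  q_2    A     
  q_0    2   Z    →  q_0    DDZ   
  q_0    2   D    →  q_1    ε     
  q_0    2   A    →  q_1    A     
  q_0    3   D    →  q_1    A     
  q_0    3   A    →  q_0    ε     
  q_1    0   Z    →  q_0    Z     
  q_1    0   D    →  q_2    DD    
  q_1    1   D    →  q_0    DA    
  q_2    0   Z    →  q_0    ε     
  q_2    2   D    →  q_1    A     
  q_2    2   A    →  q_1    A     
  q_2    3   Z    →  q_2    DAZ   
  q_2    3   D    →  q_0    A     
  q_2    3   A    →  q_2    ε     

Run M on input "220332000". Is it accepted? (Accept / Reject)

Accept

(q_0, 220332000, Z)
  read 2, top Z: go to q_0, push DDZ → (q_0, 20332000, DDZ)
  read 2, top D: go to q_1, push ε → (q_1, 0332000, DZ)
  read 0, top D: go to q_2, push DD → (q_2, 332000, DDZ)
  read 3, top D: go to q_0, push A → (q_0, 32000, ADZ)
  read 3, top A: go to q_0, push ε → (q_0, 2000, DZ)
  read 2, top D: go to q_1, push ε → (q_1, 000, Z)
  read 0, top Z: go to q_0, push Z → (q_0, 00, Z)
  read 0, top Z: go to q_2, push Z → (q_2, 0, Z)
  read 0, top Z: go to q_0, push ε → (q_0, ε, ε)
All input consumed and the stack is empty.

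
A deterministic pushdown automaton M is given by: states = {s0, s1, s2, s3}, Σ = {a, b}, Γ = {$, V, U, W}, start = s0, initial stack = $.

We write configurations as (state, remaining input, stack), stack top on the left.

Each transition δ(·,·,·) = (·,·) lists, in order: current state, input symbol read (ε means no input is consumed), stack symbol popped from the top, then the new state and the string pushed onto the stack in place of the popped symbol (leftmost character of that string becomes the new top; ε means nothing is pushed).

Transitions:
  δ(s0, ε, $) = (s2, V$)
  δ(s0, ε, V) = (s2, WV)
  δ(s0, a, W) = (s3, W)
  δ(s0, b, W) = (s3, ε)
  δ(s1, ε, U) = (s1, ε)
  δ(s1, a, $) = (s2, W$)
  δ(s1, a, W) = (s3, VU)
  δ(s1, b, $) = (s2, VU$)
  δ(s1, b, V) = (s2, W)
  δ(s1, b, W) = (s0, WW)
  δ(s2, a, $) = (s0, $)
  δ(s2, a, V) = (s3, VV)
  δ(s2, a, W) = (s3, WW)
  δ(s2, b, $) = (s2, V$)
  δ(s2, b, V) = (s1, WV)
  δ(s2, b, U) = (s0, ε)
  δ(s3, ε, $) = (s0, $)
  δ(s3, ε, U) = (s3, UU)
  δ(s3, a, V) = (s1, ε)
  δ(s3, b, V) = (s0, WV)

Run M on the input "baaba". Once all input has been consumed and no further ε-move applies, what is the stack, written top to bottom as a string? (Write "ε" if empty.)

WW$

(s0, baaba, $)
  ε-move, top $: go to s2, push V$ → (s2, baaba, V$)
  read b, top V: go to s1, push WV → (s1, aaba, WV$)
  read a, top W: go to s3, push VU → (s3, aba, VUV$)
  read a, top V: go to s1, push ε → (s1, ba, UV$)
  ε-move, top U: go to s1, push ε → (s1, ba, V$)
  read b, top V: go to s2, push W → (s2, a, W$)
  read a, top W: go to s3, push WW → (s3, ε, WW$)
All input consumed in state s3 with stack WW$.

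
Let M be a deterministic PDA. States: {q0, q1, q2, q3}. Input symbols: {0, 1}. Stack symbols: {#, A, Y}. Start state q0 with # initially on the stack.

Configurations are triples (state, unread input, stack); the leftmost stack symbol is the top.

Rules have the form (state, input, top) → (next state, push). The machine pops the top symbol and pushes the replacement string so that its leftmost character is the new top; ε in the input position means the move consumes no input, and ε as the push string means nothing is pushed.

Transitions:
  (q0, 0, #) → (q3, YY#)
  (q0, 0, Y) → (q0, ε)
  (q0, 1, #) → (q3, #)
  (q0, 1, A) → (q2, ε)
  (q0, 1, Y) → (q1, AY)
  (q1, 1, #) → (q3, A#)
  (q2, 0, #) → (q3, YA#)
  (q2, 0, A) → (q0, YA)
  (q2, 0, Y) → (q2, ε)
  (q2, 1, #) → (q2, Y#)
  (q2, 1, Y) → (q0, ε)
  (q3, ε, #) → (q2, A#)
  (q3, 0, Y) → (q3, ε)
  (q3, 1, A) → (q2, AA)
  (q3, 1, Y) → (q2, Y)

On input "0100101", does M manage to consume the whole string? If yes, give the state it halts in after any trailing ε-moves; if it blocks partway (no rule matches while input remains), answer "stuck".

q2

(q0, 0100101, #)
  read 0, top #: go to q3, push YY# → (q3, 100101, YY#)
  read 1, top Y: go to q2, push Y → (q2, 00101, YY#)
  read 0, top Y: go to q2, push ε → (q2, 0101, Y#)
  read 0, top Y: go to q2, push ε → (q2, 101, #)
  read 1, top #: go to q2, push Y# → (q2, 01, Y#)
  read 0, top Y: go to q2, push ε → (q2, 1, #)
  read 1, top #: go to q2, push Y# → (q2, ε, Y#)
All input consumed; M is in state q2.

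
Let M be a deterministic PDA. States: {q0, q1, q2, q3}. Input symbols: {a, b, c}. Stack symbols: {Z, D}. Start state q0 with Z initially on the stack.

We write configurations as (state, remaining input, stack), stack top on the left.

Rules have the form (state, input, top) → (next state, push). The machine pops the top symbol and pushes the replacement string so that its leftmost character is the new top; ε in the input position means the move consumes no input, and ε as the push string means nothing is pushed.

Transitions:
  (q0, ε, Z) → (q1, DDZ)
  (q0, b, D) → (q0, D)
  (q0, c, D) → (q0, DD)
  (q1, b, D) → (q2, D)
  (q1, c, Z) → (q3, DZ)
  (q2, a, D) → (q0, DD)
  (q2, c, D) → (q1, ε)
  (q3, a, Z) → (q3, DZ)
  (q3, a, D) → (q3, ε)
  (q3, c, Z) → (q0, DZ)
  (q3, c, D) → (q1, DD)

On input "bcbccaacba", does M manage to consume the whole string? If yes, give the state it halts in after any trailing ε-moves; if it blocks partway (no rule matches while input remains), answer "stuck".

(q0, bcbccaacba, Z)
  ε-move, top Z: go to q1, push DDZ → (q1, bcbccaacba, DDZ)
  read b, top D: go to q2, push D → (q2, cbccaacba, DDZ)
  read c, top D: go to q1, push ε → (q1, bccaacba, DZ)
  read b, top D: go to q2, push D → (q2, ccaacba, DZ)
  read c, top D: go to q1, push ε → (q1, caacba, Z)
  read c, top Z: go to q3, push DZ → (q3, aacba, DZ)
  read a, top D: go to q3, push ε → (q3, acba, Z)
  read a, top Z: go to q3, push DZ → (q3, cba, DZ)
  read c, top D: go to q1, push DD → (q1, ba, DDZ)
  read b, top D: go to q2, push D → (q2, a, DDZ)
  read a, top D: go to q0, push DD → (q0, ε, DDDZ)
All input consumed; M is in state q0.

q0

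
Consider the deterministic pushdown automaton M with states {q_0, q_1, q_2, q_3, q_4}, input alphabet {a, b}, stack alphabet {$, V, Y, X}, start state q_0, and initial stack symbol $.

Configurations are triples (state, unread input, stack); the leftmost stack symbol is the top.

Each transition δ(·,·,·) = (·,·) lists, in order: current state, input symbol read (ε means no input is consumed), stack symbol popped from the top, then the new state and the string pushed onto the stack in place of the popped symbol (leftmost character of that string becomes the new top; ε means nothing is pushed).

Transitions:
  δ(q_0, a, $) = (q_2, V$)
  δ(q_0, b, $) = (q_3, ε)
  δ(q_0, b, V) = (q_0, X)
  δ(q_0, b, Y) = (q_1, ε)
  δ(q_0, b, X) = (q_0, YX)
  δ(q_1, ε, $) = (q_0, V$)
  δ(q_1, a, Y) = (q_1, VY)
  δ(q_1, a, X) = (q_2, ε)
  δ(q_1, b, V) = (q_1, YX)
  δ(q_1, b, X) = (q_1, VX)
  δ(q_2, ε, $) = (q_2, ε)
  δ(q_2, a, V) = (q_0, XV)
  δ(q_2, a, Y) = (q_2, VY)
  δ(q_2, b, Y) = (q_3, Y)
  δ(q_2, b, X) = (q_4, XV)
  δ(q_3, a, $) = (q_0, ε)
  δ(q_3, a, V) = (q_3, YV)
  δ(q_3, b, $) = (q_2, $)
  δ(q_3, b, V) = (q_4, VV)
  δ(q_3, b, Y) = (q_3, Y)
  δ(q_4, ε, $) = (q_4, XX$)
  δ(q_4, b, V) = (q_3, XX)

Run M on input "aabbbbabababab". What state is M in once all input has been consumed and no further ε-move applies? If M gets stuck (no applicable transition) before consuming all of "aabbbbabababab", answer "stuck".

(q_0, aabbbbabababab, $)
  read a, top $: go to q_2, push V$ → (q_2, abbbbabababab, V$)
  read a, top V: go to q_0, push XV → (q_0, bbbbabababab, XV$)
  read b, top X: go to q_0, push YX → (q_0, bbbabababab, YXV$)
  read b, top Y: go to q_1, push ε → (q_1, bbabababab, XV$)
  read b, top X: go to q_1, push VX → (q_1, babababab, VXV$)
  read b, top V: go to q_1, push YX → (q_1, abababab, YXXV$)
  read a, top Y: go to q_1, push VY → (q_1, bababab, VYXXV$)
  read b, top V: go to q_1, push YX → (q_1, ababab, YXYXXV$)
  read a, top Y: go to q_1, push VY → (q_1, babab, VYXYXXV$)
  read b, top V: go to q_1, push YX → (q_1, abab, YXYXYXXV$)
  read a, top Y: go to q_1, push VY → (q_1, bab, VYXYXYXXV$)
  read b, top V: go to q_1, push YX → (q_1, ab, YXYXYXYXXV$)
  read a, top Y: go to q_1, push VY → (q_1, b, VYXYXYXYXXV$)
  read b, top V: go to q_1, push YX → (q_1, ε, YXYXYXYXYXXV$)
All input consumed; M is in state q_1.

q_1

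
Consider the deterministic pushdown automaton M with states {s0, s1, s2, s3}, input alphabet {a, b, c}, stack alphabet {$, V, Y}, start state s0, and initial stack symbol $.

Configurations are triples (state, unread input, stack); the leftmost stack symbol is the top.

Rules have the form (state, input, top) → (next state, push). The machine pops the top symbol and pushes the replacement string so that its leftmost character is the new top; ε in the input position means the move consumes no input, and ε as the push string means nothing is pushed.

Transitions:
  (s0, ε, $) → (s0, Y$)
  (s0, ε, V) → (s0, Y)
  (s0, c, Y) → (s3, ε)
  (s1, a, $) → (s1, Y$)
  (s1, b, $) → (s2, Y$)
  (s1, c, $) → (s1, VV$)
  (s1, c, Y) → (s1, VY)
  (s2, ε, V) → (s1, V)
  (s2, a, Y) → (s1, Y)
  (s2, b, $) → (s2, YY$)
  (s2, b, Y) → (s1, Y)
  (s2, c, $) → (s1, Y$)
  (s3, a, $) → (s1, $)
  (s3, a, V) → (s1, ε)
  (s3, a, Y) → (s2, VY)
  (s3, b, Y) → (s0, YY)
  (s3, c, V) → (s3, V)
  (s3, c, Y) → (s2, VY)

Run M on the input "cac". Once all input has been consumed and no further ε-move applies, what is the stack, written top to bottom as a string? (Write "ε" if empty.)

VV$

(s0, cac, $)
  ε-move, top $: go to s0, push Y$ → (s0, cac, Y$)
  read c, top Y: go to s3, push ε → (s3, ac, $)
  read a, top $: go to s1, push $ → (s1, c, $)
  read c, top $: go to s1, push VV$ → (s1, ε, VV$)
All input consumed in state s1 with stack VV$.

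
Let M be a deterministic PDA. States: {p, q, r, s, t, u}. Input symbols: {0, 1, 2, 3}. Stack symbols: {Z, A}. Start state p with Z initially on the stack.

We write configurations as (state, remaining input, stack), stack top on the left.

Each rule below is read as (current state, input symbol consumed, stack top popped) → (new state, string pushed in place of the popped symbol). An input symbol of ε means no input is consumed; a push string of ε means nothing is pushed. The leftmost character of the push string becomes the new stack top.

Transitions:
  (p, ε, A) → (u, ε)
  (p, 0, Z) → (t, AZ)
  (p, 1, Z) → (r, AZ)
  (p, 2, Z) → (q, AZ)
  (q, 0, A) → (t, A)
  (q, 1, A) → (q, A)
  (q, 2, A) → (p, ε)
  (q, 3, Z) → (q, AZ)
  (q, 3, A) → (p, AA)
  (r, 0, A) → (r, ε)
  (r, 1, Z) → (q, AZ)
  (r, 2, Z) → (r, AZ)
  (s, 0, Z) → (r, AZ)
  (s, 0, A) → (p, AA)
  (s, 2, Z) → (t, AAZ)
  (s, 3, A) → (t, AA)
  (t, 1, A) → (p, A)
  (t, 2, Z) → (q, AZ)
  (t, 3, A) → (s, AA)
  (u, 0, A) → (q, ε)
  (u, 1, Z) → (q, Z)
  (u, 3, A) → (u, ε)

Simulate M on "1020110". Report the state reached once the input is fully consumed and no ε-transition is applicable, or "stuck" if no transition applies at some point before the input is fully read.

t

(p, 1020110, Z)
  read 1, top Z: go to r, push AZ → (r, 020110, AZ)
  read 0, top A: go to r, push ε → (r, 20110, Z)
  read 2, top Z: go to r, push AZ → (r, 0110, AZ)
  read 0, top A: go to r, push ε → (r, 110, Z)
  read 1, top Z: go to q, push AZ → (q, 10, AZ)
  read 1, top A: go to q, push A → (q, 0, AZ)
  read 0, top A: go to t, push A → (t, ε, AZ)
All input consumed; M is in state t.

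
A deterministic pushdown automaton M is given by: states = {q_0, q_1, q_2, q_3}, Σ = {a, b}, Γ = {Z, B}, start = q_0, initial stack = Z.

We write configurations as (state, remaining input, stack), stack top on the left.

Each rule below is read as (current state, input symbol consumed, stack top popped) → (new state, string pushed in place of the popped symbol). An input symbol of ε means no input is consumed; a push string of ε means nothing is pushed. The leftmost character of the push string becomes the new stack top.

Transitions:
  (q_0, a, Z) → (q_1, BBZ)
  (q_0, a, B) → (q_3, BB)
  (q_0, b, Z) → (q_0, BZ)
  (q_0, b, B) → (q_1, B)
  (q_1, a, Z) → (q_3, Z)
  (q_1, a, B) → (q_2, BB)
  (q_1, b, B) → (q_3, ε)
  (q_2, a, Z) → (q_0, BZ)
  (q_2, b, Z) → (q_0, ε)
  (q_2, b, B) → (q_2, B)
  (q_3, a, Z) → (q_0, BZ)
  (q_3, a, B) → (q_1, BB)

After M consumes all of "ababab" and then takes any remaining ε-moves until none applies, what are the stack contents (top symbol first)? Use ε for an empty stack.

(q_0, ababab, Z) ⊢ (q_1, babab, BBZ) ⊢ (q_3, abab, BZ) ⊢ (q_1, bab, BBZ) ⊢ (q_3, ab, BZ) ⊢ (q_1, b, BBZ) ⊢ (q_3, ε, BZ)
All input consumed in state q_3 with stack BZ.

BZ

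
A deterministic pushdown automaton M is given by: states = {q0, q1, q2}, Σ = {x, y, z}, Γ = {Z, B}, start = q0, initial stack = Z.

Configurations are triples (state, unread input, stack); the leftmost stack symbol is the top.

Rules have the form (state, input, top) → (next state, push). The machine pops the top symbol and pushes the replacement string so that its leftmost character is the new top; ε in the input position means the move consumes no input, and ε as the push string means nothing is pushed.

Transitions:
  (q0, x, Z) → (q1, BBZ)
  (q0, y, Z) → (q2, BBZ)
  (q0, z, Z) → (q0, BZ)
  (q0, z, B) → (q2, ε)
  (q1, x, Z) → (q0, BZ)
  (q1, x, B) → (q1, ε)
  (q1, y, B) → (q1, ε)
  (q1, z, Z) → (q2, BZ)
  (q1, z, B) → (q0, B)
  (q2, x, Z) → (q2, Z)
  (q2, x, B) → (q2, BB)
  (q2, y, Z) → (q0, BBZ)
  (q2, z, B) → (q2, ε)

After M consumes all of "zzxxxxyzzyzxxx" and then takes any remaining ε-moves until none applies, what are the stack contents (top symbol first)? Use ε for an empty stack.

(q0, zzxxxxyzzyzxxx, Z) ⊢ (q0, zxxxxyzzyzxxx, BZ) ⊢ (q2, xxxxyzzyzxxx, Z) ⊢ (q2, xxxyzzyzxxx, Z) ⊢ (q2, xxyzzyzxxx, Z) ⊢ (q2, xyzzyzxxx, Z) ⊢ (q2, yzzyzxxx, Z) ⊢ (q0, zzyzxxx, BBZ) ⊢ (q2, zyzxxx, BZ) ⊢ (q2, yzxxx, Z) ⊢ (q0, zxxx, BBZ) ⊢ (q2, xxx, BZ) ⊢ (q2, xx, BBZ) ⊢ (q2, x, BBBZ) ⊢ (q2, ε, BBBBZ)
All input consumed in state q2 with stack BBBBZ.

BBBBZ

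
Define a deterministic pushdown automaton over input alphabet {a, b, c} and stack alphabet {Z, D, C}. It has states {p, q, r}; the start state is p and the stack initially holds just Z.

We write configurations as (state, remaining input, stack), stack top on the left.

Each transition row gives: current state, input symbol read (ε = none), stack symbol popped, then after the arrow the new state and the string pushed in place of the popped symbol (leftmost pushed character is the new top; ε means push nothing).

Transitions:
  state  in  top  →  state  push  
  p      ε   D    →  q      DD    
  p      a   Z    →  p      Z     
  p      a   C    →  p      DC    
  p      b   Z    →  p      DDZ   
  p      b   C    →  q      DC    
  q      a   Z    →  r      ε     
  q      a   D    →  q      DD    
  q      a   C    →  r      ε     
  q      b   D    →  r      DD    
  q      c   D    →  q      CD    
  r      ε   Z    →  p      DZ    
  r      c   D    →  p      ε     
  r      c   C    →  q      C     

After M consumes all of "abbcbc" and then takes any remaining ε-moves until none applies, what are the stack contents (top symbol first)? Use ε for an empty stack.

DDDDDZ

(p, abbcbc, Z)
  read a, top Z: go to p, push Z → (p, bbcbc, Z)
  read b, top Z: go to p, push DDZ → (p, bcbc, DDZ)
  ε-move, top D: go to q, push DD → (q, bcbc, DDDZ)
  read b, top D: go to r, push DD → (r, cbc, DDDDZ)
  read c, top D: go to p, push ε → (p, bc, DDDZ)
  ε-move, top D: go to q, push DD → (q, bc, DDDDZ)
  read b, top D: go to r, push DD → (r, c, DDDDDZ)
  read c, top D: go to p, push ε → (p, ε, DDDDZ)
  ε-move, top D: go to q, push DD → (q, ε, DDDDDZ)
All input consumed in state q with stack DDDDDZ.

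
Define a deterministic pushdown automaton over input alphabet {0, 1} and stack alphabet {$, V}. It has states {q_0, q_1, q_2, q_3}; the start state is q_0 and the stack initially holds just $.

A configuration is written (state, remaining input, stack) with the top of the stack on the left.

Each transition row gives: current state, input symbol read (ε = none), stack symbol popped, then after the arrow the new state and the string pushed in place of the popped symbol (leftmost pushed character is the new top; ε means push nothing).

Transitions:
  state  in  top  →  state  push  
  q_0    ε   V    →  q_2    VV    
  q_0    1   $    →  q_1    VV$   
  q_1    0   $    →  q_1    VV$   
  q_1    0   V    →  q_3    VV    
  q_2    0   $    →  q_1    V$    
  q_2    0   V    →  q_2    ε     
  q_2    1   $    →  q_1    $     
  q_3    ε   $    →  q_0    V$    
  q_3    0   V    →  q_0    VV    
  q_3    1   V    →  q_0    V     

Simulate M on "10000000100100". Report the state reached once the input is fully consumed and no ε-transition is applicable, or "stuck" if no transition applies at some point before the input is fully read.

q_2

(q_0, 10000000100100, $) ⊢ (q_1, 0000000100100, VV$) ⊢ (q_3, 000000100100, VVV$) ⊢ (q_0, 00000100100, VVVV$) ⊢ (q_2, 00000100100, VVVVV$) ⊢ (q_2, 0000100100, VVVV$) ⊢ (q_2, 000100100, VVV$) ⊢ (q_2, 00100100, VV$) ⊢ (q_2, 0100100, V$) ⊢ (q_2, 100100, $) ⊢ (q_1, 00100, $) ⊢ (q_1, 0100, VV$) ⊢ (q_3, 100, VVV$) ⊢ (q_0, 00, VVV$) ⊢ (q_2, 00, VVVV$) ⊢ (q_2, 0, VVV$) ⊢ (q_2, ε, VV$)
All input consumed; M is in state q_2.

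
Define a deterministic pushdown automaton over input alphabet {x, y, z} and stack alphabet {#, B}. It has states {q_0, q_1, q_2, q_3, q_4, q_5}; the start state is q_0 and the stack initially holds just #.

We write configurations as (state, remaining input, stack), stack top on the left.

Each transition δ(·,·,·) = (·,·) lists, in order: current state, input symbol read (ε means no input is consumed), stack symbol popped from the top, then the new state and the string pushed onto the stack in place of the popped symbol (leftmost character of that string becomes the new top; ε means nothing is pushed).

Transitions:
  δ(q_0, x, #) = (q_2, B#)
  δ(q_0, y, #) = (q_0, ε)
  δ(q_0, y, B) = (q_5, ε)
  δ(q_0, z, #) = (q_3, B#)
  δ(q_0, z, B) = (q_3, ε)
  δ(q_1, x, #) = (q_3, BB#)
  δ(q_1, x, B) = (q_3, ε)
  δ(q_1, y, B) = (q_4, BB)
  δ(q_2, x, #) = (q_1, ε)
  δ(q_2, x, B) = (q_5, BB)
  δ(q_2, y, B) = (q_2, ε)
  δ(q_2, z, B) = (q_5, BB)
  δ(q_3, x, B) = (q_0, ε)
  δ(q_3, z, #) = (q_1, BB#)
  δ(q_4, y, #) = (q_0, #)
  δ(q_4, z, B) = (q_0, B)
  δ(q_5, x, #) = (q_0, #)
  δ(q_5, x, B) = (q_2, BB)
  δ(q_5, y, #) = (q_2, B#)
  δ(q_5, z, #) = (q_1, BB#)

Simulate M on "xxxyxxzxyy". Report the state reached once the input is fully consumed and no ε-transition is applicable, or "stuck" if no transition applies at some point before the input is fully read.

(q_0, xxxyxxzxyy, #)
  read x, top #: go to q_2, push B# → (q_2, xxyxxzxyy, B#)
  read x, top B: go to q_5, push BB → (q_5, xyxxzxyy, BB#)
  read x, top B: go to q_2, push BB → (q_2, yxxzxyy, BBB#)
  read y, top B: go to q_2, push ε → (q_2, xxzxyy, BB#)
  read x, top B: go to q_5, push BB → (q_5, xzxyy, BBB#)
  read x, top B: go to q_2, push BB → (q_2, zxyy, BBBB#)
  read z, top B: go to q_5, push BB → (q_5, xyy, BBBBB#)
  read x, top B: go to q_2, push BB → (q_2, yy, BBBBBB#)
  read y, top B: go to q_2, push ε → (q_2, y, BBBBB#)
  read y, top B: go to q_2, push ε → (q_2, ε, BBBB#)
All input consumed; M is in state q_2.

q_2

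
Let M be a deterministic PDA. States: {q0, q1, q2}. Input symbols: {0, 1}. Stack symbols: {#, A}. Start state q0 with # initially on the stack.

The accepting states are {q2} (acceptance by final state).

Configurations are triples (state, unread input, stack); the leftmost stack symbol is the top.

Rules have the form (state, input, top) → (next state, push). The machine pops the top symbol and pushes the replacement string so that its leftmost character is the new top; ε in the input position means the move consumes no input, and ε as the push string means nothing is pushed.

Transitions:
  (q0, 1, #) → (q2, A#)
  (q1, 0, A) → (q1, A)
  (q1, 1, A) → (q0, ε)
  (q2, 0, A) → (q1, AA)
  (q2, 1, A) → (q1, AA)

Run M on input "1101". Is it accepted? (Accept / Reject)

(q0, 1101, #) ⊢ (q2, 101, A#) ⊢ (q1, 01, AA#) ⊢ (q1, 1, AA#) ⊢ (q0, ε, A#)
All input consumed; state q0 ∉ F and no further ε-move applies.

Reject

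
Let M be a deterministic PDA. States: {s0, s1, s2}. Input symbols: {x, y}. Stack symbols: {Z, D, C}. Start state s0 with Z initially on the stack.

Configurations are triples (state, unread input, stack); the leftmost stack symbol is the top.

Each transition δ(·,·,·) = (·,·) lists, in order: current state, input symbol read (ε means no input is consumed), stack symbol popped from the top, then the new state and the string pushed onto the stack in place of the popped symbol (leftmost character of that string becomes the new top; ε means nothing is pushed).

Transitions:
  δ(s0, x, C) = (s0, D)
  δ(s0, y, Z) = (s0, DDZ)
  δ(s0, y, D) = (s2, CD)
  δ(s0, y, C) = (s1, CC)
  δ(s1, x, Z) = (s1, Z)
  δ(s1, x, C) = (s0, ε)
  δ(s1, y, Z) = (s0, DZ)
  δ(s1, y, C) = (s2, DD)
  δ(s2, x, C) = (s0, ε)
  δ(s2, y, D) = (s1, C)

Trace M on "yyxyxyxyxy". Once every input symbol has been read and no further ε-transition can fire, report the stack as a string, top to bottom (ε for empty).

CDDZ

(s0, yyxyxyxyxy, Z) ⊢ (s0, yxyxyxyxy, DDZ) ⊢ (s2, xyxyxyxy, CDDZ) ⊢ (s0, yxyxyxy, DDZ) ⊢ (s2, xyxyxy, CDDZ) ⊢ (s0, yxyxy, DDZ) ⊢ (s2, xyxy, CDDZ) ⊢ (s0, yxy, DDZ) ⊢ (s2, xy, CDDZ) ⊢ (s0, y, DDZ) ⊢ (s2, ε, CDDZ)
All input consumed in state s2 with stack CDDZ.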